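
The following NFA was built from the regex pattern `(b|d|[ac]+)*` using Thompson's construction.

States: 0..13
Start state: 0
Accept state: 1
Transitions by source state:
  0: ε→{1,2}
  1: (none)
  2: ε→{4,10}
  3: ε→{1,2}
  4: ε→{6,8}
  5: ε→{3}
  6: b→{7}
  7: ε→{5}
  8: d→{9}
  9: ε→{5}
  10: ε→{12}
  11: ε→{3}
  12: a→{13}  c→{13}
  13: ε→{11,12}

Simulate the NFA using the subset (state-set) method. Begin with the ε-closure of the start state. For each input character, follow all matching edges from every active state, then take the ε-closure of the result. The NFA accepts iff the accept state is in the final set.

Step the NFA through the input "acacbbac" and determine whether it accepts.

S₀ = ε-closure({0}) = {0,1,2,4,6,8,10,12}
'a' @ 1: {1,2,3,4,6,8,10,11,12,13}  (accept∈set)
'c' @ 2: {1,2,3,4,6,8,10,11,12,13}  (accept∈set)
'a' @ 3: {1,2,3,4,6,8,10,11,12,13}  (accept∈set)
'c' @ 4: {1,2,3,4,6,8,10,11,12,13}  (accept∈set)
'b' @ 5: {1,2,3,4,5,6,7,8,10,12}  (accept∈set)
'b' @ 6: {1,2,3,4,5,6,7,8,10,12}  (accept∈set)
'a' @ 7: {1,2,3,4,6,8,10,11,12,13}  (accept∈set)
'c' @ 8: {1,2,3,4,6,8,10,11,12,13}  (accept∈set)
after full input: {1,2,3,4,6,8,10,11,12,13}  (accept=1 in)

Answer: ACCEPT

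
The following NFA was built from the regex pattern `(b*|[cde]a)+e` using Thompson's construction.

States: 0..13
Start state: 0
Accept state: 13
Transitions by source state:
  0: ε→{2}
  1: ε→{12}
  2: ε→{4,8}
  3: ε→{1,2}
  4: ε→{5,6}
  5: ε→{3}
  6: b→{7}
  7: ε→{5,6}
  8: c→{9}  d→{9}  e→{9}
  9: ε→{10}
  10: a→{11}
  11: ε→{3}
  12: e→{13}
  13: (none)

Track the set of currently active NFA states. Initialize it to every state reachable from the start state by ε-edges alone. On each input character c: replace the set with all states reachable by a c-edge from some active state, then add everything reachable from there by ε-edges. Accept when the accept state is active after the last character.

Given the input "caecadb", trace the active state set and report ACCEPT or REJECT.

Answer: REJECT

Trace:
start: ε-closure({0}) = {0,1,2,3,4,5,6,8,12}
'c' @ 1: {9,10}
'a' @ 2: {1,2,3,4,5,6,8,11,12}
'e' @ 3: {9,10,13}  ✓accept
'c' @ 4: {}  — no active states
rest 'adb' ignored (set empty)
end set {} — state 13 not in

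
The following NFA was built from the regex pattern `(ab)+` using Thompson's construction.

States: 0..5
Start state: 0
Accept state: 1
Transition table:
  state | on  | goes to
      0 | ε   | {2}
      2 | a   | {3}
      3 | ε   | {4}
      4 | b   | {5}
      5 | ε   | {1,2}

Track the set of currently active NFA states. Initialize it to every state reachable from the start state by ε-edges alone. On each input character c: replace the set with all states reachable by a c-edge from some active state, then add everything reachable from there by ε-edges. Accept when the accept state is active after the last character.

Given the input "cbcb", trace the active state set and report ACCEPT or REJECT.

initial (ε-close {0}): {0,2}
'c' @ 1: {}  — no active states
rest 'bcb' ignored (set empty)
final: {}; accept 1 not in set

Answer: REJECT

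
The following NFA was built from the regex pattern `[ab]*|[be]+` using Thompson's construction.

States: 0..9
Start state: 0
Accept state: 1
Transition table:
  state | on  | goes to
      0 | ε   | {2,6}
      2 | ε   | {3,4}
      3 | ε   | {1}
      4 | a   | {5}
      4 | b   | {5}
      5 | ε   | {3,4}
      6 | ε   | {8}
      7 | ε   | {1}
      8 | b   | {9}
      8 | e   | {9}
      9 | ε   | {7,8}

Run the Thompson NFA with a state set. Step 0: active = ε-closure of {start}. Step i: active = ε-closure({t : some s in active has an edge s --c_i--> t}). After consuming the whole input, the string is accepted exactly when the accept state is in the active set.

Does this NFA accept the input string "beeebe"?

Answer: ACCEPT

Derivation:
initial (ε-close {0}): {0,1,2,3,4,6,8}
'b' @ 1: {1,3,4,5,7,8,9}  (accept∈set)
'e' @ 2: {1,7,8,9}  (accept∈set)
'e' @ 3: {1,7,8,9}  (accept∈set)
'e' @ 4: {1,7,8,9}  (accept∈set)
'b' @ 5: {1,7,8,9}  (accept∈set)
'e' @ 6: {1,7,8,9}  (accept∈set)
final: {1,7,8,9}; accept 1 in set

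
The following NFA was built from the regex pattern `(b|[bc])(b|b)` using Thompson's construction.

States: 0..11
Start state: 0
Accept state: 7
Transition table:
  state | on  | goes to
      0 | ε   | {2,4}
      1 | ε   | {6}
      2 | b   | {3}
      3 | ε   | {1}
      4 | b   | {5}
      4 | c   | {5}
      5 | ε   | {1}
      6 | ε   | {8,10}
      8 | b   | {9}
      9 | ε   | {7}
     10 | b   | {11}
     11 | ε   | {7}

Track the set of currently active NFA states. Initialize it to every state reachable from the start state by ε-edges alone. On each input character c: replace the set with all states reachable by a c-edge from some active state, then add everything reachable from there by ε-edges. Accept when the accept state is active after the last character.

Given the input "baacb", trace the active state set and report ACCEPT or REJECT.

Answer: REJECT

Steps:
S₀ = ε-closure({0}) = {0,2,4}
'b' @ 1: {1,3,5,6,8,10}
'a' @ 2: {}  — dead — no transitions
rest 'acb' ignored (set empty)
end set {} — state 7 not in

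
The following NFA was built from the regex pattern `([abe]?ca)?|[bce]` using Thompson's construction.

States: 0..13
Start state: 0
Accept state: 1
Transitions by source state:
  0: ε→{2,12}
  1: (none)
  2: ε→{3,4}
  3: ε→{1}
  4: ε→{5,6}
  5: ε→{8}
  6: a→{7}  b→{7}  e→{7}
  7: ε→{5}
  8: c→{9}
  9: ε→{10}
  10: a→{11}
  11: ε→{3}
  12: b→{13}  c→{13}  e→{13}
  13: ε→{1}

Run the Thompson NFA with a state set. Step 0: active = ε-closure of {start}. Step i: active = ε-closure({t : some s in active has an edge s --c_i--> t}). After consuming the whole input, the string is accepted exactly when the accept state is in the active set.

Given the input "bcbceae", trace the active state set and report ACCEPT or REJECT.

S₀ = ε-closure({0}) = {0,1,2,3,4,5,6,8,12}
'b' @ 1: {1,5,7,8,13}  [accepting]
'c' @ 2: {9,10}
'b' @ 3: {}  — state set empty
rest 'ceae' ignored (set empty)
after full input: {}  (accept=1 not in)

Answer: REJECT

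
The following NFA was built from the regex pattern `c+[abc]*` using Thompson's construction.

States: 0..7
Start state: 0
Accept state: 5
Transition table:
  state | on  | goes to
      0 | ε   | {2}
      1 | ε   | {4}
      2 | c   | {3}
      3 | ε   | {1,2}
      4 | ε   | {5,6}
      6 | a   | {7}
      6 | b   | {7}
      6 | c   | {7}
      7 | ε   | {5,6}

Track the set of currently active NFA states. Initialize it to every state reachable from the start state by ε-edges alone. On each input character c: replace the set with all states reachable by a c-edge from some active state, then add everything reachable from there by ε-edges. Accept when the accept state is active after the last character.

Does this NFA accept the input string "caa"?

Answer: ACCEPT

Steps:
S₀ = ε-closure({0}) = {0,2}
'c' @ 1: {1,2,3,4,5,6}  [accepting]
'a' @ 2: {5,6,7}  [accepting]
'a' @ 3: {5,6,7}  [accepting]
end set {5,6,7} — state 5 in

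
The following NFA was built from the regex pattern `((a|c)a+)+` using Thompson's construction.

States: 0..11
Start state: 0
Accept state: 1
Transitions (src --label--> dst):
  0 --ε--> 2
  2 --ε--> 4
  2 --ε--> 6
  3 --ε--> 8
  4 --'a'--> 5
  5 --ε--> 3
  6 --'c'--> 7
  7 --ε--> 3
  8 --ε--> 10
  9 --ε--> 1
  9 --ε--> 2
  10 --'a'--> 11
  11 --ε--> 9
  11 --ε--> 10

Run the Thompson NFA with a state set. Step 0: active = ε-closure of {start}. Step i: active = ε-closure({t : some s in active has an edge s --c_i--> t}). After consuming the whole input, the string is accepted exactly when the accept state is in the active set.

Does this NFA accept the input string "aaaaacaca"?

start: ε-closure({0}) = {0,2,4,6}
'a' @ 1: {3,5,8,10}
'a' @ 2: {1,2,4,6,9,10,11}  ✓accept
'a' @ 3: {1,2,3,4,5,6,8,9,10,11}  ✓accept
'a' @ 4: {1,2,3,4,5,6,8,9,10,11}  ✓accept
'a' @ 5: {1,2,3,4,5,6,8,9,10,11}  ✓accept
'c' @ 6: {3,7,8,10}
'a' @ 7: {1,2,4,6,9,10,11}  ✓accept
'c' @ 8: {3,7,8,10}
'a' @ 9: {1,2,4,6,9,10,11}  ✓accept
end set {1,2,4,6,9,10,11} — state 1 in

Answer: ACCEPT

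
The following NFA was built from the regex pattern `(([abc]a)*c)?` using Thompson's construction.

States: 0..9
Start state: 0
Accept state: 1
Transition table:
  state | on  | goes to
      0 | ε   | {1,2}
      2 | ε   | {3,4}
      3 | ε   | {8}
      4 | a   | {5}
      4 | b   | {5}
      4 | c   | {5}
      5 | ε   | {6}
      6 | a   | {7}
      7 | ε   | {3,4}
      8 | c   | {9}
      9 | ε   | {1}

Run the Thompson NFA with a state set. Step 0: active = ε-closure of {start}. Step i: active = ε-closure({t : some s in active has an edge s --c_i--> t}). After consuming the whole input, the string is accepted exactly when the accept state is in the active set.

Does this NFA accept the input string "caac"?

initial (ε-close {0}): {0,1,2,3,4,8}
'c' @ 1: {1,5,6,9}  ✓accept
'a' @ 2: {3,4,7,8}
'a' @ 3: {5,6}
'c' @ 4: {}  — no active states
final: {}; accept 1 not in set

Answer: REJECT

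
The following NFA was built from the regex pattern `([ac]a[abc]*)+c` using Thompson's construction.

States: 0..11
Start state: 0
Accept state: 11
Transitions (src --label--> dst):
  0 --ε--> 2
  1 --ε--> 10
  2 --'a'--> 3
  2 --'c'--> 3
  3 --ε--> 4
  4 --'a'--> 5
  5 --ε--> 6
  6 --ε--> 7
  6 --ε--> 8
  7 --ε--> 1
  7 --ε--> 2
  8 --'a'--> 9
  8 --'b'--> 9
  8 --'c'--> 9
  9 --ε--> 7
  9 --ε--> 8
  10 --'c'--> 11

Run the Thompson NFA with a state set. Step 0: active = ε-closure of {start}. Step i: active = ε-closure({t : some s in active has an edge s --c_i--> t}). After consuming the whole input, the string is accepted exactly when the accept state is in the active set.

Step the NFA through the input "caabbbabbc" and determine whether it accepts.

initial (ε-close {0}): {0,2}
'c' @ 1: {3,4}
'a' @ 2: {1,2,5,6,7,8,10}
'a' @ 3: {1,2,3,4,7,8,9,10}
'b' @ 4: {1,2,7,8,9,10}
'b' @ 5: {1,2,7,8,9,10}
'b' @ 6: {1,2,7,8,9,10}
'a' @ 7: {1,2,3,4,7,8,9,10}
'b' @ 8: {1,2,7,8,9,10}
'b' @ 9: {1,2,7,8,9,10}
'c' @ 10: {1,2,3,4,7,8,9,10,11}  ✓accept
final: {1,2,3,4,7,8,9,10,11}; accept 11 in set

Answer: ACCEPT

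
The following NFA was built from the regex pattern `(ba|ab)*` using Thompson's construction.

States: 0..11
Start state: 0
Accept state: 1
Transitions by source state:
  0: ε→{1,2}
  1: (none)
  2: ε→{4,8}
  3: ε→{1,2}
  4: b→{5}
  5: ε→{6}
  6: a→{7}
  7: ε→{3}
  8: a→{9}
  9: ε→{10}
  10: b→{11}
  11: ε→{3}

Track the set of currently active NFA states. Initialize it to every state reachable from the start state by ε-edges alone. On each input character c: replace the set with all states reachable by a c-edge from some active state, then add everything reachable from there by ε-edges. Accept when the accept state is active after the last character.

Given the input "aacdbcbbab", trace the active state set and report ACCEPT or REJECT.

initial (ε-close {0}): {0,1,2,4,8}
'a' @ 1: {9,10}
'a' @ 2: {}  — no active states
rest 'cdbcbbab' ignored (set empty)
end set {} — state 1 not in

Answer: REJECT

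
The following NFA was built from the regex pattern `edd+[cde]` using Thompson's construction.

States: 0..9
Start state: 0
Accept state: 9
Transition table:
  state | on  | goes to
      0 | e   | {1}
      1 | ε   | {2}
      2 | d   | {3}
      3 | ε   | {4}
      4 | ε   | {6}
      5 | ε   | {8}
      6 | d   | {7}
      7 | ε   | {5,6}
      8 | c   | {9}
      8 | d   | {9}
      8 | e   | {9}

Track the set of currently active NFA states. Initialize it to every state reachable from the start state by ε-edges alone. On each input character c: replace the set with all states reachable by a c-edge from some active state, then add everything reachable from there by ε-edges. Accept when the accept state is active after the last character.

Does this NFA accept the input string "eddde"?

Answer: ACCEPT

Steps:
start: ε-closure({0}) = {0}
'e' @ 1: {1,2}
'd' @ 2: {3,4,6}
'd' @ 3: {5,6,7,8}
'd' @ 4: {5,6,7,8,9}  [accepting]
'e' @ 5: {9}  [accepting]
end set {9} — state 9 in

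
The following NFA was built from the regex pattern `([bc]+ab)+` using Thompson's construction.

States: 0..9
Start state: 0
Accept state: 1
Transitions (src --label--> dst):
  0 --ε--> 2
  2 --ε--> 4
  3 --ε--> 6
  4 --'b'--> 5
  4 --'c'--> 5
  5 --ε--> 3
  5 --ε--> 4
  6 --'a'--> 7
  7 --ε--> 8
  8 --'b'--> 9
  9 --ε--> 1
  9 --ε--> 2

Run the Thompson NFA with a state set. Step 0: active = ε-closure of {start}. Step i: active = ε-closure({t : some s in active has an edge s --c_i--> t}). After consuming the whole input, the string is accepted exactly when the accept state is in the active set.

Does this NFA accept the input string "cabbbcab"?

Answer: ACCEPT

Derivation:
S₀ = ε-closure({0}) = {0,2,4}
'c' @ 1: {3,4,5,6}
'a' @ 2: {7,8}
'b' @ 3: {1,2,4,9}  [accepting]
'b' @ 4: {3,4,5,6}
'b' @ 5: {3,4,5,6}
'c' @ 6: {3,4,5,6}
'a' @ 7: {7,8}
'b' @ 8: {1,2,4,9}  [accepting]
after full input: {1,2,4,9}  (accept=1 in)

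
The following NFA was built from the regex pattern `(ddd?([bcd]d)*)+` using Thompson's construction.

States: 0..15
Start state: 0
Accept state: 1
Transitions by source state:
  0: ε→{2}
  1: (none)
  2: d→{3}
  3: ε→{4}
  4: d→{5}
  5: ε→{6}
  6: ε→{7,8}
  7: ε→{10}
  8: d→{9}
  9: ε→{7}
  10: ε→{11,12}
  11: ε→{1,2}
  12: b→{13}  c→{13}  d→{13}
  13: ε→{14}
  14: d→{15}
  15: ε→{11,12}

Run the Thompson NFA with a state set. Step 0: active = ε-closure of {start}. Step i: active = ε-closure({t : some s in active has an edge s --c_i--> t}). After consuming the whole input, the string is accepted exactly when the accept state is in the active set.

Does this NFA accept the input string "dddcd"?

start: ε-closure({0}) = {0,2}
'd' @ 1: {3,4}
'd' @ 2: {1,2,5,6,7,8,10,11,12}  [accepting]
'd' @ 3: {1,2,3,4,7,9,10,11,12,13,14}  [accepting]
'c' @ 4: {13,14}
'd' @ 5: {1,2,11,12,15}  [accepting]
final: {1,2,11,12,15}; accept 1 in set

Answer: ACCEPT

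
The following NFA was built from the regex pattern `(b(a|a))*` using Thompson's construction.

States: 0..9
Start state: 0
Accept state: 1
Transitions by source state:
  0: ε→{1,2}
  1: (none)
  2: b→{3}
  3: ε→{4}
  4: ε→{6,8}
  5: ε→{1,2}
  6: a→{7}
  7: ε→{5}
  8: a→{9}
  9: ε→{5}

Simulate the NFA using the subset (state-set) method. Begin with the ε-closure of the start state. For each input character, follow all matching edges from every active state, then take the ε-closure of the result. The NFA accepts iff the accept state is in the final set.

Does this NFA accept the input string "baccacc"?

initial (ε-close {0}): {0,1,2}
'b' @ 1: {3,4,6,8}
'a' @ 2: {1,2,5,7,9}  ✓accept
'c' @ 3: {}  — no active states
rest 'cacc' ignored (set empty)
final: {}; accept 1 not in set

Answer: REJECT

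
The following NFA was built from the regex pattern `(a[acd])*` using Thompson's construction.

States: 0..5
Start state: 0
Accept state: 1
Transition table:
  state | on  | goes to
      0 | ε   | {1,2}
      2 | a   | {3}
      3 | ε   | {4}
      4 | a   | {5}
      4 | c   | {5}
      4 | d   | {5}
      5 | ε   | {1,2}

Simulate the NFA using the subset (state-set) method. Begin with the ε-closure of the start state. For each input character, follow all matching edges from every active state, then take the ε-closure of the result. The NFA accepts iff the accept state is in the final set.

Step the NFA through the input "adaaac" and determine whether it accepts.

initial (ε-close {0}): {0,1,2}
'a' @ 1: {3,4}
'd' @ 2: {1,2,5}  (accept∈set)
'a' @ 3: {3,4}
'a' @ 4: {1,2,5}  (accept∈set)
'a' @ 5: {3,4}
'c' @ 6: {1,2,5}  (accept∈set)
after full input: {1,2,5}  (accept=1 in)

Answer: ACCEPT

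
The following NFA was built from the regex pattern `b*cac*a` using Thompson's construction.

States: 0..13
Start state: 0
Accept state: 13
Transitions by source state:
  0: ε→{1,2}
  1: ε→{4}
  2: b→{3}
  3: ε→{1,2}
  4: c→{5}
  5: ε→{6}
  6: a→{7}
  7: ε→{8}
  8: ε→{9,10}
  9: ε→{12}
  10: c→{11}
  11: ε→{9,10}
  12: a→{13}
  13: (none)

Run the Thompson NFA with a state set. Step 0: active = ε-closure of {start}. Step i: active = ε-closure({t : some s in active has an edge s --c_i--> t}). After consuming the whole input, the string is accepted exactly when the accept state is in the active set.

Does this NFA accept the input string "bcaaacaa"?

start: ε-closure({0}) = {0,1,2,4}
'b' @ 1: {1,2,3,4}
'c' @ 2: {5,6}
'a' @ 3: {7,8,9,10,12}
'a' @ 4: {13}  (accept∈set)
'a' @ 5: {}  — no active states
rest 'caa' ignored (set empty)
end set {} — state 13 not in

Answer: REJECT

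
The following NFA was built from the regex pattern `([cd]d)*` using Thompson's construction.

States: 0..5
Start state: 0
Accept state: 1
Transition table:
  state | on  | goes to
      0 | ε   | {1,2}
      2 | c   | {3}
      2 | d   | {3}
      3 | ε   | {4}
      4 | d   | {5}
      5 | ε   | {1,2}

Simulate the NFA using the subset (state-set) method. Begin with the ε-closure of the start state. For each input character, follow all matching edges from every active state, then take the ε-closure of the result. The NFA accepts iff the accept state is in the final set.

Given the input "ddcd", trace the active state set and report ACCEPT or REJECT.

start: ε-closure({0}) = {0,1,2}
'd' @ 1: {3,4}
'd' @ 2: {1,2,5}  ✓accept
'c' @ 3: {3,4}
'd' @ 4: {1,2,5}  ✓accept
end set {1,2,5} — state 1 in

Answer: ACCEPT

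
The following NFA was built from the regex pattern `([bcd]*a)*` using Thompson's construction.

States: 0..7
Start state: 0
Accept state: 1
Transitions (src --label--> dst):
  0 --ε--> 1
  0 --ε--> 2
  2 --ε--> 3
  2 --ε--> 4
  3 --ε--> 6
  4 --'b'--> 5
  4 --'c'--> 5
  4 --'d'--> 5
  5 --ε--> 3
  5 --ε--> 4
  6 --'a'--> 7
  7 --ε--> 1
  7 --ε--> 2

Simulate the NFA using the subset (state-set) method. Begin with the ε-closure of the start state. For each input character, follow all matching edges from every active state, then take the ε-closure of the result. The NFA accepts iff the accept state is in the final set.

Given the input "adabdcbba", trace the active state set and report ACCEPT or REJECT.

Answer: ACCEPT

Trace:
initial (ε-close {0}): {0,1,2,3,4,6}
'a' @ 1: {1,2,3,4,6,7}  [accepting]
'd' @ 2: {3,4,5,6}
'a' @ 3: {1,2,3,4,6,7}  [accepting]
'b' @ 4: {3,4,5,6}
'd' @ 5: {3,4,5,6}
'c' @ 6: {3,4,5,6}
'b' @ 7: {3,4,5,6}
'b' @ 8: {3,4,5,6}
'a' @ 9: {1,2,3,4,6,7}  [accepting]
end set {1,2,3,4,6,7} — state 1 in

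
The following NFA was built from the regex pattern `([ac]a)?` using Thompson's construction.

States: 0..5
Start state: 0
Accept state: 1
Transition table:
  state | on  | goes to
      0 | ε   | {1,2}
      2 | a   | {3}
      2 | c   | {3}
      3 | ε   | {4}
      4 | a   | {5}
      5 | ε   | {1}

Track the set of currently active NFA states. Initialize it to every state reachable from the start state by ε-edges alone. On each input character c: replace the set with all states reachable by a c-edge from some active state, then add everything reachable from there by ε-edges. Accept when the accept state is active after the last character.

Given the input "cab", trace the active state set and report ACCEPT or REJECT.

Answer: REJECT

Steps:
S₀ = ε-closure({0}) = {0,1,2}
'c' @ 1: {3,4}
'a' @ 2: {1,5}  ✓accept
'b' @ 3: {}  — no active states
end set {} — state 1 not in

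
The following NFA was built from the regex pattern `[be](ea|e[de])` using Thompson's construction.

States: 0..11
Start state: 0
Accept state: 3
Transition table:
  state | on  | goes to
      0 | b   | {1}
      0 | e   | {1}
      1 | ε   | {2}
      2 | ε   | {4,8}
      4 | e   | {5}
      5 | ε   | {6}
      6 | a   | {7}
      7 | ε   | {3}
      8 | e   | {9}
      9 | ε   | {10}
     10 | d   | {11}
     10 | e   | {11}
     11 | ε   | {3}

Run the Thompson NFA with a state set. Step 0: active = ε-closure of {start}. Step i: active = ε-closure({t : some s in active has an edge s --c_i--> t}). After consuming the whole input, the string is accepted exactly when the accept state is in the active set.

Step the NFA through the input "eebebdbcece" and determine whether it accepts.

initial (ε-close {0}): {0}
'e' @ 1: {1,2,4,8}
'e' @ 2: {5,6,9,10}
'b' @ 3: {}  — state set empty
rest 'ebdbcece' ignored (set empty)
end set {} — state 3 not in

Answer: REJECT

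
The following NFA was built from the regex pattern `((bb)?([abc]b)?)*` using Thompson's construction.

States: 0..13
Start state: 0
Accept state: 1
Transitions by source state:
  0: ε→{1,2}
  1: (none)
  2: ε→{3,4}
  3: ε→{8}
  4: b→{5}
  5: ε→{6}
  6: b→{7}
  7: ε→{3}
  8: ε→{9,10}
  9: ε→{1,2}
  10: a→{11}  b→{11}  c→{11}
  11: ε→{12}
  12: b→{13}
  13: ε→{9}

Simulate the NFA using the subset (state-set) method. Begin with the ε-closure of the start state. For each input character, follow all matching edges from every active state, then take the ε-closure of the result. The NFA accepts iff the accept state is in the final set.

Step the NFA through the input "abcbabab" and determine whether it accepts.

S₀ = ε-closure({0}) = {0,1,2,3,4,8,9,10}
'a' @ 1: {11,12}
'b' @ 2: {1,2,3,4,8,9,10,13}  [accepting]
'c' @ 3: {11,12}
'b' @ 4: {1,2,3,4,8,9,10,13}  [accepting]
'a' @ 5: {11,12}
'b' @ 6: {1,2,3,4,8,9,10,13}  [accepting]
'a' @ 7: {11,12}
'b' @ 8: {1,2,3,4,8,9,10,13}  [accepting]
final: {1,2,3,4,8,9,10,13}; accept 1 in set

Answer: ACCEPT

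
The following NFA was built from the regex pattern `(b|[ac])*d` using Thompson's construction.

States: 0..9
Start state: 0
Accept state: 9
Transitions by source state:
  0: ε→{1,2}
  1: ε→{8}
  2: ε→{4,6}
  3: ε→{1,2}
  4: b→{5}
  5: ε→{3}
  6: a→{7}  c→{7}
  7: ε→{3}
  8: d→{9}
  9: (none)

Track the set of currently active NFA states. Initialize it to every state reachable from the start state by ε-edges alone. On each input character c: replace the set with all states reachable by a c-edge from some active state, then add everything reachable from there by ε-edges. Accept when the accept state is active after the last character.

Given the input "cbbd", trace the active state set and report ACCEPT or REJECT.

Answer: ACCEPT

Steps:
S₀ = ε-closure({0}) = {0,1,2,4,6,8}
'c' @ 1: {1,2,3,4,6,7,8}
'b' @ 2: {1,2,3,4,5,6,8}
'b' @ 3: {1,2,3,4,5,6,8}
'd' @ 4: {9}  (accept∈set)
final: {9}; accept 9 in set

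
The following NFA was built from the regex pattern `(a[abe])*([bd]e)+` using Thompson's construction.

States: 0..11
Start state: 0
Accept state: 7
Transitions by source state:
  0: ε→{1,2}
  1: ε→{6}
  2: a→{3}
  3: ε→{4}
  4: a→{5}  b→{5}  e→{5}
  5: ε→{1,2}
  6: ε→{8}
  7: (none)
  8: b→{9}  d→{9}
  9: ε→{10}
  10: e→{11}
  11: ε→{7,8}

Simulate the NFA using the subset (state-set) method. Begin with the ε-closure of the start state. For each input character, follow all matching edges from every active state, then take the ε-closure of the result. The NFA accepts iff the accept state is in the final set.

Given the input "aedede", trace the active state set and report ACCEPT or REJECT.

Answer: ACCEPT

Steps:
S₀ = ε-closure({0}) = {0,1,2,6,8}
'a' @ 1: {3,4}
'e' @ 2: {1,2,5,6,8}
'd' @ 3: {9,10}
'e' @ 4: {7,8,11}  [accepting]
'd' @ 5: {9,10}
'e' @ 6: {7,8,11}  [accepting]
end set {7,8,11} — state 7 in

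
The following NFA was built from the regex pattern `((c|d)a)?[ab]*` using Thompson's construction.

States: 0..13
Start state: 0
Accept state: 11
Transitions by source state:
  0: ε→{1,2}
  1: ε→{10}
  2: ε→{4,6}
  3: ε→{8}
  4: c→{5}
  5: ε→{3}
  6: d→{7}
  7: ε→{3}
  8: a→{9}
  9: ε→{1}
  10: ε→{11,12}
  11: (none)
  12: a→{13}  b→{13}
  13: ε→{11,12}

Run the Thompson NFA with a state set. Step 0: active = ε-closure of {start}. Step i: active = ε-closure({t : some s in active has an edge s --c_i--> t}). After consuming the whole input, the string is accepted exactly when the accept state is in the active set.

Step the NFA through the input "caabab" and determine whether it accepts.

initial (ε-close {0}): {0,1,2,4,6,10,11,12}
'c' @ 1: {3,5,8}
'a' @ 2: {1,9,10,11,12}  [accepting]
'a' @ 3: {11,12,13}  [accepting]
'b' @ 4: {11,12,13}  [accepting]
'a' @ 5: {11,12,13}  [accepting]
'b' @ 6: {11,12,13}  [accepting]
after full input: {11,12,13}  (accept=11 in)

Answer: ACCEPT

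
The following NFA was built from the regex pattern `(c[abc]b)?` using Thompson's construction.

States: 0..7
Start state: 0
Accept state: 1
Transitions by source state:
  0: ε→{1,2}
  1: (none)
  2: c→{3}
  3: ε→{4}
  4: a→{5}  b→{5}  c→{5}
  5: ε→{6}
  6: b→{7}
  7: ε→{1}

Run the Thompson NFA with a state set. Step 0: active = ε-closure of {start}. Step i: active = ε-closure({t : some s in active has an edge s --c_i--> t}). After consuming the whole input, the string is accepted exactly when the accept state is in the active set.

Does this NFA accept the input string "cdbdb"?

Answer: REJECT

Derivation:
S₀ = ε-closure({0}) = {0,1,2}
'c' @ 1: {3,4}
'd' @ 2: {}  — no active states
rest 'bdb' ignored (set empty)
final: {}; accept 1 not in set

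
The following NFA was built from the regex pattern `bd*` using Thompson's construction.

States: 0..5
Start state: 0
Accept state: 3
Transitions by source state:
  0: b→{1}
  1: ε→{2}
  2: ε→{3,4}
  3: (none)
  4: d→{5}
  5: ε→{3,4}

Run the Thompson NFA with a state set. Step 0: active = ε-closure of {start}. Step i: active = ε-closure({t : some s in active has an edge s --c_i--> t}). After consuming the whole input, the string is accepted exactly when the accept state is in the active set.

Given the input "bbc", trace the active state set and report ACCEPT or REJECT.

Answer: REJECT

Trace:
initial (ε-close {0}): {0}
'b' @ 1: {1,2,3,4}  [accepting]
'b' @ 2: {}  — dead — no transitions
rest 'c' ignored (set empty)
after full input: {}  (accept=3 not in)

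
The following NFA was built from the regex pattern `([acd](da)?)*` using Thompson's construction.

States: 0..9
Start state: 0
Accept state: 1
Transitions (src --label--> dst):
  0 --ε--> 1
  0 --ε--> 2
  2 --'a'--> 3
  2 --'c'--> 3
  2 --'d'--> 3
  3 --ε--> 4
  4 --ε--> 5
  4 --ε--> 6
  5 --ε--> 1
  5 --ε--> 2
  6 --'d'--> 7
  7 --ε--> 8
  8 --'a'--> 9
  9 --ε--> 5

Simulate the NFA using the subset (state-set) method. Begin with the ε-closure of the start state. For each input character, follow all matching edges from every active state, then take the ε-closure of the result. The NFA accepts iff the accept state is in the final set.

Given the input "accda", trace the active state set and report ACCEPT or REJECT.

Answer: ACCEPT

Derivation:
S₀ = ε-closure({0}) = {0,1,2}
'a' @ 1: {1,2,3,4,5,6}  (accept∈set)
'c' @ 2: {1,2,3,4,5,6}  (accept∈set)
'c' @ 3: {1,2,3,4,5,6}  (accept∈set)
'd' @ 4: {1,2,3,4,5,6,7,8}  (accept∈set)
'a' @ 5: {1,2,3,4,5,6,9}  (accept∈set)
end set {1,2,3,4,5,6,9} — state 1 in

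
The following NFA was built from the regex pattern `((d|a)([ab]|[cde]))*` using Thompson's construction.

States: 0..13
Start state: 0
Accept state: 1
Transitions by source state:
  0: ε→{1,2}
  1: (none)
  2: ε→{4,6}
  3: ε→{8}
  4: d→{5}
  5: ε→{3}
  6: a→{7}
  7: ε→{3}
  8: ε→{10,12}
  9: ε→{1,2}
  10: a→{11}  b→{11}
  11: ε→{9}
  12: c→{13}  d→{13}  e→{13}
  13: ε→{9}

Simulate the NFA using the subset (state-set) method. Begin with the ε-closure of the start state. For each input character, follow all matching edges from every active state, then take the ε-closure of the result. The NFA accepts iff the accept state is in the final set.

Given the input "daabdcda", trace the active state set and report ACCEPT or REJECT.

Answer: ACCEPT

Steps:
start: ε-closure({0}) = {0,1,2,4,6}
'd' @ 1: {3,5,8,10,12}
'a' @ 2: {1,2,4,6,9,11}  ✓accept
'a' @ 3: {3,7,8,10,12}
'b' @ 4: {1,2,4,6,9,11}  ✓accept
'd' @ 5: {3,5,8,10,12}
'c' @ 6: {1,2,4,6,9,13}  ✓accept
'd' @ 7: {3,5,8,10,12}
'a' @ 8: {1,2,4,6,9,11}  ✓accept
final: {1,2,4,6,9,11}; accept 1 in set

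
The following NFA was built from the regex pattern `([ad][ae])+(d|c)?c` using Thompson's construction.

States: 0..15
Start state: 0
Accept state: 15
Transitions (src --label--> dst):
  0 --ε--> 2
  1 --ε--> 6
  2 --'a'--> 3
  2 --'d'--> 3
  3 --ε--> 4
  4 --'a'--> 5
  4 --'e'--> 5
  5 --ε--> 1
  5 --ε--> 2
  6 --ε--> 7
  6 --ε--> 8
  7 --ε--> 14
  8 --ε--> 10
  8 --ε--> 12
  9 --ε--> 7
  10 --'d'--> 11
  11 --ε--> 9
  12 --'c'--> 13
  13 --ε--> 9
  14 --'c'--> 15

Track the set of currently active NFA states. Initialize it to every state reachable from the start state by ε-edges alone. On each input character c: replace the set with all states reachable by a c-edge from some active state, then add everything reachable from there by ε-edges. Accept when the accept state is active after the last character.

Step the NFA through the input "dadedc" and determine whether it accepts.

Answer: ACCEPT

Derivation:
start: ε-closure({0}) = {0,2}
'd' @ 1: {3,4}
'a' @ 2: {1,2,5,6,7,8,10,12,14}
'd' @ 3: {3,4,7,9,11,14}
'e' @ 4: {1,2,5,6,7,8,10,12,14}
'd' @ 5: {3,4,7,9,11,14}
'c' @ 6: {15}  ✓accept
end set {15} — state 15 in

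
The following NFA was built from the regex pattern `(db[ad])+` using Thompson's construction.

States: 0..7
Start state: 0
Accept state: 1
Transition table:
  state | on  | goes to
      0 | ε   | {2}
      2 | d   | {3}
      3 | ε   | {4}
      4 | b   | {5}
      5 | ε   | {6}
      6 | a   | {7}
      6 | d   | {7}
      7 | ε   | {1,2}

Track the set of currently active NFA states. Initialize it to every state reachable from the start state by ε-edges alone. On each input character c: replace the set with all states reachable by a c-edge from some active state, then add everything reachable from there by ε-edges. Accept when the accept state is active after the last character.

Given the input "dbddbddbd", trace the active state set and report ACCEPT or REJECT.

initial (ε-close {0}): {0,2}
'd' @ 1: {3,4}
'b' @ 2: {5,6}
'd' @ 3: {1,2,7}  [accepting]
'd' @ 4: {3,4}
'b' @ 5: {5,6}
'd' @ 6: {1,2,7}  [accepting]
'd' @ 7: {3,4}
'b' @ 8: {5,6}
'd' @ 9: {1,2,7}  [accepting]
after full input: {1,2,7}  (accept=1 in)

Answer: ACCEPT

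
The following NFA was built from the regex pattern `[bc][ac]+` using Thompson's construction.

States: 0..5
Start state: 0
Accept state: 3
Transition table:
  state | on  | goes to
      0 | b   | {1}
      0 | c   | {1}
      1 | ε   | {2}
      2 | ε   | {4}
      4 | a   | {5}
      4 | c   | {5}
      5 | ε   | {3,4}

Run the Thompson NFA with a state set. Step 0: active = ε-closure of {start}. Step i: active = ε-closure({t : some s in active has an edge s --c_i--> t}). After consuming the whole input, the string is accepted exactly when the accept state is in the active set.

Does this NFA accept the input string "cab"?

Answer: REJECT

Derivation:
S₀ = ε-closure({0}) = {0}
'c' @ 1: {1,2,4}
'a' @ 2: {3,4,5}  [accepting]
'b' @ 3: {}  — no active states
after full input: {}  (accept=3 not in)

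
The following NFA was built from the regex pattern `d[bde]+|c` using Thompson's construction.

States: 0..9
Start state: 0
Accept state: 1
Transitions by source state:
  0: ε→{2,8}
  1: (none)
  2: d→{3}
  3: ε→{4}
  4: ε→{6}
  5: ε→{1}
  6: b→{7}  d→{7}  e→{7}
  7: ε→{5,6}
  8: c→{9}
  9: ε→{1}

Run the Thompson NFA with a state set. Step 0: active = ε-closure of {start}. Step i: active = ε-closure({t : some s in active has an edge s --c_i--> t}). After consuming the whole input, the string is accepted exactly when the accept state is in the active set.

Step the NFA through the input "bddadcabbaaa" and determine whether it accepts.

Answer: REJECT

Steps:
start: ε-closure({0}) = {0,2,8}
'b' @ 1: {}  — dead — no transitions
rest 'ddadcabbaaa' ignored (set empty)
after full input: {}  (accept=1 not in)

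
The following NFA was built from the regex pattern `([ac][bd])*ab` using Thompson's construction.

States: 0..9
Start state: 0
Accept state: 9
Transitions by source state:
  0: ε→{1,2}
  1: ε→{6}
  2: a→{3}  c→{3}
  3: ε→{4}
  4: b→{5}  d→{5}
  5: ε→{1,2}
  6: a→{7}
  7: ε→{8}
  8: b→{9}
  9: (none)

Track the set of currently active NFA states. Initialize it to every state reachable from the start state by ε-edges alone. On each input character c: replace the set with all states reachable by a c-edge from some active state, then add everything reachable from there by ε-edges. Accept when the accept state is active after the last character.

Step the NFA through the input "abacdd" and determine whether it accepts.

initial (ε-close {0}): {0,1,2,6}
'a' @ 1: {3,4,7,8}
'b' @ 2: {1,2,5,6,9}  [accepting]
'a' @ 3: {3,4,7,8}
'c' @ 4: {}  — dead — no transitions
rest 'dd' ignored (set empty)
end set {} — state 9 not in

Answer: REJECT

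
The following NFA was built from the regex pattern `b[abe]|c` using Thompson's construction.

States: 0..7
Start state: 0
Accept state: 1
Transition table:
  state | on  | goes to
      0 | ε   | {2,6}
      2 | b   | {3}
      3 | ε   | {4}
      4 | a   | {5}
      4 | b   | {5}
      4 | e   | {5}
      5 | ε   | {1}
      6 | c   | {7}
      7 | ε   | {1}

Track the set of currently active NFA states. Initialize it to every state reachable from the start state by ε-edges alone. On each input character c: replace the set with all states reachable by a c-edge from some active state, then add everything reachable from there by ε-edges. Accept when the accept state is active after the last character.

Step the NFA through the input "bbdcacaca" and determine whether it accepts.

Answer: REJECT

Steps:
start: ε-closure({0}) = {0,2,6}
'b' @ 1: {3,4}
'b' @ 2: {1,5}  ✓accept
'd' @ 3: {}  — no active states
rest 'cacaca' ignored (set empty)
final: {}; accept 1 not in set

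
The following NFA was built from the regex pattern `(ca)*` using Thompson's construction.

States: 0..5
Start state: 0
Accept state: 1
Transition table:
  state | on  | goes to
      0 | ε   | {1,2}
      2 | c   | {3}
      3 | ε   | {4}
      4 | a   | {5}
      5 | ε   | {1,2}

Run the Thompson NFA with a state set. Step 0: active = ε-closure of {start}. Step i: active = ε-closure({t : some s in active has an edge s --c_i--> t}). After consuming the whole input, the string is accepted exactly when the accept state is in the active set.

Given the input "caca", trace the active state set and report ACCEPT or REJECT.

Answer: ACCEPT

Derivation:
S₀ = ε-closure({0}) = {0,1,2}
'c' @ 1: {3,4}
'a' @ 2: {1,2,5}  ✓accept
'c' @ 3: {3,4}
'a' @ 4: {1,2,5}  ✓accept
after full input: {1,2,5}  (accept=1 in)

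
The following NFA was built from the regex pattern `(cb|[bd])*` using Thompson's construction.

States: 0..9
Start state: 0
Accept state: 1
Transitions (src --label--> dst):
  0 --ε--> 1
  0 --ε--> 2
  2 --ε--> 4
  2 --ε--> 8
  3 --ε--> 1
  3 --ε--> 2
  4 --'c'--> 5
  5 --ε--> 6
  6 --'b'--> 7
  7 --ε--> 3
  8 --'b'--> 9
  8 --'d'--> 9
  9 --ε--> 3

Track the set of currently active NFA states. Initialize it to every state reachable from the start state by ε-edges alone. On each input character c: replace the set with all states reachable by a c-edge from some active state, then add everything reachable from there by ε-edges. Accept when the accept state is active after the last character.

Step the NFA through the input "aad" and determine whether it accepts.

Answer: REJECT

Derivation:
S₀ = ε-closure({0}) = {0,1,2,4,8}
'a' @ 1: {}  — state set empty
rest 'ad' ignored (set empty)
end set {} — state 1 not in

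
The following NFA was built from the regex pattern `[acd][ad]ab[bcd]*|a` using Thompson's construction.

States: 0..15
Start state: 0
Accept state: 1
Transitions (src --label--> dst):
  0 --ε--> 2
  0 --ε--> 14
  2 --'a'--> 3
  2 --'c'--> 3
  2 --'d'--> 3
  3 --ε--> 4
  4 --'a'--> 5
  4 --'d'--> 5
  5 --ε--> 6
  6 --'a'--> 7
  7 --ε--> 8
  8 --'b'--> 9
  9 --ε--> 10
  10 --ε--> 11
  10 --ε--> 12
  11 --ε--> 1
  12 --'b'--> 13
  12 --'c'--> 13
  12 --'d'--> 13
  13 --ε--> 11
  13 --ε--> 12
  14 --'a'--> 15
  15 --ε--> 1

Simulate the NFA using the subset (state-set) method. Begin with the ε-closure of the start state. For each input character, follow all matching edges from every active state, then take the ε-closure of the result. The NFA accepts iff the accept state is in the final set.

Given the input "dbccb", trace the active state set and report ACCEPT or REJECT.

S₀ = ε-closure({0}) = {0,2,14}
'd' @ 1: {3,4}
'b' @ 2: {}  — dead — no transitions
rest 'ccb' ignored (set empty)
end set {} — state 1 not in

Answer: REJECT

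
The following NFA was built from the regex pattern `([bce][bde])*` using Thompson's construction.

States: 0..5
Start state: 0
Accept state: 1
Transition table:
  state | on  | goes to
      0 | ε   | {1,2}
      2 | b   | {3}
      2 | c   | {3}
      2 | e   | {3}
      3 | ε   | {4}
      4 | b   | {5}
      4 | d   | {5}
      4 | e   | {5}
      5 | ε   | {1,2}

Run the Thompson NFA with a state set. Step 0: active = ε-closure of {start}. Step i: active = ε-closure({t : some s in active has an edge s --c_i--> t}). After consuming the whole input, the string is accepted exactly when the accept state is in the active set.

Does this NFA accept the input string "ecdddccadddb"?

start: ε-closure({0}) = {0,1,2}
'e' @ 1: {3,4}
'c' @ 2: {}  — state set empty
rest 'dddccadddb' ignored (set empty)
end set {} — state 1 not in

Answer: REJECT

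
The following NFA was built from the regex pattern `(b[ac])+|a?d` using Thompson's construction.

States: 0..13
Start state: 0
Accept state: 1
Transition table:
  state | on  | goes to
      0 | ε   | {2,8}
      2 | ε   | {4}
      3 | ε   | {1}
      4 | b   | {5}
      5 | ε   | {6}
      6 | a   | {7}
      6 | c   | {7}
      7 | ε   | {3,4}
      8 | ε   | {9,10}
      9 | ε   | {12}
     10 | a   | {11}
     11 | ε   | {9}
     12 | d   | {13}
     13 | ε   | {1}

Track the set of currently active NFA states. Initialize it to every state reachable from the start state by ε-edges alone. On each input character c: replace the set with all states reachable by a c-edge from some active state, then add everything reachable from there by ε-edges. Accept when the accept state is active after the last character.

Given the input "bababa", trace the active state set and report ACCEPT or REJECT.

start: ε-closure({0}) = {0,2,4,8,9,10,12}
'b' @ 1: {5,6}
'a' @ 2: {1,3,4,7}  (accept∈set)
'b' @ 3: {5,6}
'a' @ 4: {1,3,4,7}  (accept∈set)
'b' @ 5: {5,6}
'a' @ 6: {1,3,4,7}  (accept∈set)
after full input: {1,3,4,7}  (accept=1 in)

Answer: ACCEPT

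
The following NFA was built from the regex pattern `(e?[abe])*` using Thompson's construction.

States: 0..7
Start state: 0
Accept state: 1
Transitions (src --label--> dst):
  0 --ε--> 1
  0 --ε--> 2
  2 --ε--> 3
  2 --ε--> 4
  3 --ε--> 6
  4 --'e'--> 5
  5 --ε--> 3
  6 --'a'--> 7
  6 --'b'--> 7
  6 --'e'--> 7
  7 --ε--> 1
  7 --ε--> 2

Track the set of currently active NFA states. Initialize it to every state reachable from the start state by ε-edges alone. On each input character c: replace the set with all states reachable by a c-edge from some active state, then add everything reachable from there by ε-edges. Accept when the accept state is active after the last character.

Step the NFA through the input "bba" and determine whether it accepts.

Answer: ACCEPT

Steps:
initial (ε-close {0}): {0,1,2,3,4,6}
'b' @ 1: {1,2,3,4,6,7}  ✓accept
'b' @ 2: {1,2,3,4,6,7}  ✓accept
'a' @ 3: {1,2,3,4,6,7}  ✓accept
final: {1,2,3,4,6,7}; accept 1 in set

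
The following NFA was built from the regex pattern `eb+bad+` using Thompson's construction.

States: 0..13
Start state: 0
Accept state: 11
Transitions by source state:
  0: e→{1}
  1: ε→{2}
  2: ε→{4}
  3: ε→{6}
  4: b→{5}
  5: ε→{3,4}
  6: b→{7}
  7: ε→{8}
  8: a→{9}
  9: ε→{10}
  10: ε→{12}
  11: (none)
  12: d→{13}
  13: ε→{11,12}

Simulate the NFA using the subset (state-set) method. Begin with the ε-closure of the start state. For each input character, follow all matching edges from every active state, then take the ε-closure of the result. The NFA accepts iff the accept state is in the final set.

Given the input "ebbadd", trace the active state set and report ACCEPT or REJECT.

initial (ε-close {0}): {0}
'e' @ 1: {1,2,4}
'b' @ 2: {3,4,5,6}
'b' @ 3: {3,4,5,6,7,8}
'a' @ 4: {9,10,12}
'd' @ 5: {11,12,13}  (accept∈set)
'd' @ 6: {11,12,13}  (accept∈set)
after full input: {11,12,13}  (accept=11 in)

Answer: ACCEPT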